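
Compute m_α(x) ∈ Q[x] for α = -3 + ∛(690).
m_α(x) = x^3 + 9x^2 + 27x - 663

Set β = α + 3 = ∛(690), so β^3 = 690. Then (α + 3)^3 - 690 = 0, i.e. α is a root of g(x) = (x + 3)^3 - 690 = x^3 + 9x^2 + 27x - 663. Since g(x) = h(x + 3) where h(x) = x^3 - 690, and h is irreducible over Q (because 690 is not a perfect cube, so h has no rational root, and a monic cubic with no rational root is irreducible), g is also irreducible (irreducibility is preserved under the substitution x → x + 3). Hence m_α(x) = x^3 + 9x^2 + 27x - 663.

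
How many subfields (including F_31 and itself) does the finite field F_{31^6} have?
F_{31^6} has 4 subfields

The subfields of F_{p^n} are exactly the fields F_{p^d} for d | n (each is the fixed field of the unique index-d subgroup of Gal(F_{p^n}/F_p) ≅ Z/nZ). The divisors of n = 6 are {1, 2, 3, 6}, giving 4 subfields: F_{31^1}, F_{31^2}, F_{31^3}, F_{31^6}.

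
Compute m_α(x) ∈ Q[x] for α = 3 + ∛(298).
m_α(x) = x^3 - 9x^2 + 27x - 325

Set β = α - 3 = ∛(298), so β^3 = 298. Then (α - 3)^3 - 298 = 0, i.e. α is a root of g(x) = (x - 3)^3 - 298 = x^3 - 9x^2 + 27x - 325. Since g(x) = h(x - 3) where h(x) = x^3 - 298, and h is irreducible over Q (because 298 is not a perfect cube, so h has no rational root, and a monic cubic with no rational root is irreducible), g is also irreducible (irreducibility is preserved under the substitution x → x - 3). Hence m_α(x) = x^3 - 9x^2 + 27x - 325.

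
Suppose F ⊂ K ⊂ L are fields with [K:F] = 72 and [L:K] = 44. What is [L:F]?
[L:F] = 3168

The tower law says that for any tower of field extensions F ⊂ K ⊂ L with finite degrees, [L:F] = [L:K] · [K:F]. Here this gives [L:F] = 44 · 72 = 3168.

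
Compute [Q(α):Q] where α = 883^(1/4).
[Q(α):Q] = 4

α is a root of x^4 - 883. By Eisenstein's criterion at the prime p = 883 (which divides the constant term 883 but p^2 = 779689 does not, since 883 is squarefree), x^4 - 883 is irreducible over Q. Hence [Q(α):Q] = 4.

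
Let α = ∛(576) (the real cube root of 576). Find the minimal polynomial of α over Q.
m_α(x) = x^3 - 576

α satisfies α^3 = 576, so x^3 - 576 annihilates α. By the rational root test, a rational root p/q (in lowest terms) of x^3 - 576 would satisfy p^3 = 576 q^3, forcing q = 1 and p^3 = 576; but 576 is not a perfect cube, contradiction. A monic cubic over Q with no rational root is irreducible (any nontrivial factorization would include a linear factor). Hence x^3 - 576 is the minimal polynomial of α, and in particular [Q(α):Q] = 3.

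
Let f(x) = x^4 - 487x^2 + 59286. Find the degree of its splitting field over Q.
[K : Q] = 4

Solving the quadratic in x^2: x^2 = (487 ± √(487^2 - 4·59286))/2 = (487 ± √25)/2 = (487 ± 5)/2, giving x^2 = 246 or x^2 = 241. So f(x) = (x^2 - 246)(x^2 - 241) and the roots of f are ±√246, ±√241. Hence the splitting field is K = Q(√246, √241). Since 246 and 241 are distinct squarefree integers > 1, their product 59286 is not a perfect square, so √241 ∉ Q(√246). By the tower law [K:Q] = [Q(√246,√241):Q(√246)] · [Q(√246):Q] = 2 · 2 = 4.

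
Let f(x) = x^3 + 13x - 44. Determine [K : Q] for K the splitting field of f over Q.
[K : Q] = 6

By the rational root test, any rational root of the monic integer polynomial f(x) = x^3 + 13x - 44 must be an integer dividing the constant term -44, i.e. one of ±{1, 2, 4, 11, 22, 44}. Evaluating: f(1) = -30, f(-1) = -58, f(2) = -10, f(-2) = -78, f(4) = 72, f(-4) = -160, f(11) = 1430, f(-11) = -1518, f(22) = 10890, f(-22) = -10978, f(44) = 85712, f(-44) = -85800; none is 0, so f has no rational root and is therefore irreducible over Q (a cubic with no linear factor over a field is irreducible). For an irreducible cubic, the Galois group is A_3 or S_3 according as the discriminant disc(f) = -4a^3 - 27b^2 = -4·(13)^3 - 27·(-44)^2 = -61060 is or is not a square in Q. Here disc(f) = -61060 is not a perfect square in Q, so the Galois group of f over Q is not contained in A_3 and must be all of S_3. The splitting field has degree |S_3| = 6 over Q, so [K : Q] = 6.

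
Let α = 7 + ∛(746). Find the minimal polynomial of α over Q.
m_α(x) = x^3 - 21x^2 + 147x - 1089

Set β = α - 7 = ∛(746), so β^3 = 746. Then (α - 7)^3 - 746 = 0, i.e. α is a root of g(x) = (x - 7)^3 - 746 = x^3 - 21x^2 + 147x - 1089. Since g(x) = h(x - 7) where h(x) = x^3 - 746, and h is irreducible over Q (because 746 is not a perfect cube, so h has no rational root, and a monic cubic with no rational root is irreducible), g is also irreducible (irreducibility is preserved under the substitution x → x - 7). Hence m_α(x) = x^3 - 21x^2 + 147x - 1089.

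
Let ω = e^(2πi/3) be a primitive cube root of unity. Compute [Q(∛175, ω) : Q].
[Q(∛175, ω) : Q] = 6

[Q(∛175):Q] = 3 (min poly x^3 - 175, irreducible since 175 is not a perfect cube). [Q(ω):Q] = 2 (min poly x^2 + x + 1). Since Q(∛175) ⊂ R and ω ∉ R, we have ω ∉ Q(∛175), so x^2 + x + 1 remains irreducible over Q(∛175) and [Q(∛175, ω) : Q(∛175)] = 2. By the tower law, [Q(∛175, ω) : Q] = 3 · 2 = 6. (In fact Q(∛175, ω) is the splitting field of x^3 - 175 over Q.)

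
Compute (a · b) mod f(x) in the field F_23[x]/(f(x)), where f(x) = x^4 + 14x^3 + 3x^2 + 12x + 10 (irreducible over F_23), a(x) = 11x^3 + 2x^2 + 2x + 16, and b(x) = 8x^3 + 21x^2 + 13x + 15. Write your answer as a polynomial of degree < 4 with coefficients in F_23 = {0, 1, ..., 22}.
a · b ≡ 16x^3 + 5x^2 + 16x + 4 (mod f(x))

Multiply in F_23[x]: a(x)·b(x) = (11x^3 + 2x^2 + 2x + 16)·(8x^3 + 21x^2 + 13x + 15) = 19x^6 + 17x^5 + 17x^4 + 16x^3 + x^2 + 8x + 10. This has degree ≥ 4, so divide by f(x) over F_23: 19x^6 + 17x^5 + 17x^4 + 16x^3 + x^2 + 8x + 10 = (19x^2 + 4x + 19)·(x^4 + 14x^3 + 3x^2 + 12x + 10) + (16x^3 + 5x^2 + 16x + 4). Hence a·b ≡ 16x^3 + 5x^2 + 16x + 4 (mod f). (F_23[x]/(f) is a field with 23^4 = 279841 elements since f is irreducible of degree 4.)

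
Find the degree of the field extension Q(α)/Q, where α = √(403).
[Q(α):Q] = 2

[Q(α):Q] equals the degree of the minimal polynomial of α. Here α^2 = 403 and x^2 - 403 is irreducible (d = 403 is squarefree, ≠ 1, hence not a square), so deg(m_α) = 2. Thus [Q(α):Q] = 2.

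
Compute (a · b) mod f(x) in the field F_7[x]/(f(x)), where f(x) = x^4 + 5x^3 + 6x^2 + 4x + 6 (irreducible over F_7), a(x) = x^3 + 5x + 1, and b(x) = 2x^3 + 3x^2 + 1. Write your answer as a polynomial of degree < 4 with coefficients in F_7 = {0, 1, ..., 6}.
a · b ≡ 6x^3 + 3x^2 + 6x + 6 (mod f(x))

Multiply in F_7[x]: a(x)·b(x) = (x^3 + 5x + 1)·(2x^3 + 3x^2 + 1) = 2x^6 + 3x^5 + 3x^4 + 4x^3 + 3x^2 + 5x + 1. This has degree ≥ 4, so divide by f(x) over F_7: 2x^6 + 3x^5 + 3x^4 + 4x^3 + 3x^2 + 5x + 1 = (2x^2 + 5)·(x^4 + 5x^3 + 6x^2 + 4x + 6) + (6x^3 + 3x^2 + 6x + 6). Hence a·b ≡ 6x^3 + 3x^2 + 6x + 6 (mod f). (F_7[x]/(f) is a field with 7^4 = 2401 elements since f is irreducible of degree 4.)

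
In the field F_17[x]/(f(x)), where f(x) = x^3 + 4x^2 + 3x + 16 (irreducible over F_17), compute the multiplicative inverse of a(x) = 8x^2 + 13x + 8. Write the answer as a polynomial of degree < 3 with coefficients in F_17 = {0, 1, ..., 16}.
a(x)^(-1) ≡ 12x + 3 (mod f(x))

Since f is irreducible over F_17, F_17[x]/(f) is a field and a(x) ≠ 0 has an inverse. Apply the extended Euclidean algorithm to f(x) and a(x) in F_17[x]: f(x) = (15x + 8)·a(x) + (3). The last nonzero remainder is the constant 3 = gcd(f, a) in F_17. Back-substituting through the division chain expresses 3 = s(x)·a(x) + t(x)·f(x) with s(x) ≡ 2x + 9 (mod f), so (2x + 9)·a(x) ≡ 3 (mod f). Multiplying by 3^(-1) ≡ 6 in F_17 gives a(x)^(-1) ≡ 6·(2x + 9) ≡ 12x + 3 (mod f). Check: (8x^2 + 13x + 8)·(12x + 3) = 11x^3 + 10x^2 + 16x + 7 ≡ 1 (mod x^3 + 4x^2 + 3x + 16).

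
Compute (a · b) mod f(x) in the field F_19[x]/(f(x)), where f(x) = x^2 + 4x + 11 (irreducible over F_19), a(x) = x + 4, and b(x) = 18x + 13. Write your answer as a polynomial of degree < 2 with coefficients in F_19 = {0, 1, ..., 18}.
a · b ≡ 13x + 6 (mod f(x))

Multiply in F_19[x]: a(x)·b(x) = (x + 4)·(18x + 13) = 18x^2 + 9x + 14. This has degree ≥ 2, so divide by f(x) over F_19: 18x^2 + 9x + 14 = (18)·(x^2 + 4x + 11) + (13x + 6). Hence a·b ≡ 13x + 6 (mod f). (F_19[x]/(f) is a field with 19^2 = 361 elements since f is irreducible of degree 2.)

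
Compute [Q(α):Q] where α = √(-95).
[Q(α):Q] = 2

[Q(α):Q] equals the degree of the minimal polynomial of α. Here α^2 = -95 and x^2 + 95 is irreducible (d = -95 is squarefree, ≠ 1, hence not a square), so deg(m_α) = 2. Thus [Q(α):Q] = 2.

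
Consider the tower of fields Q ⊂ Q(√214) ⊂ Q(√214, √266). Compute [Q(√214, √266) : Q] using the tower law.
[Q(√214, √266) : Q] = 4

[Q(√214):Q] = 2 (min poly x^2 - 214, irreducible since 214 is squarefree > 1). For the top step, suppose √266 ∈ Q(√214), say √266 = c + d√214 with c, d ∈ Q. Squaring: 266 = c^2 + 214d^2 + 2cd√214. Since √214 ∉ Q this forces 2cd = 0. If d = 0 then √266 = c ∈ Q, contradicting 266 squarefree > 1. If c = 0 then 266 = 214d^2, so 214·266 = (214d)^2 is a perfect square in Q — but 214·266 = 56924 is not a perfect square (since 214 and 266 are distinct squarefree integers). Contradiction. Hence √266 ∉ Q(√214), so x^2 - 266 stays irreducible over Q(√214) and [Q(√214, √266) : Q(√214)] = 2. By the tower law, [Q(√214, √266) : Q] = 2 · 2 = 4.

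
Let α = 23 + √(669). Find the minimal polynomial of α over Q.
m_α(x) = x^2 - 46x - 140

From α - 23 = √(669), squaring gives (α - 23)^2 = 669, i.e. α^2 - 46α + 529 = 669, so α^2 - 46α - 140 = 0. The discriminant of x^2 - 46x - 140 is (-46)^2 - 4·(-140) = 2116 + 560 = 2676, and 4·(669) is not a perfect square in Q since 669 is squarefree and ≠ 1. Hence x^2 - 46x - 140 is irreducible over Q and is the minimal polynomial of α.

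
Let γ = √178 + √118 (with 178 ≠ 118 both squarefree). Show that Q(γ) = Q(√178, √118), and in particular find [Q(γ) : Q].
[Q(γ) : Q] = 4 (equivalently, Q(γ) = Q(√178, √118))

Obviously Q(γ) ⊆ Q(√178, √118), and [Q(√178, √118):Q] = 4 (since 178, 118 are distinct squarefree integers > 1 with 21004 not a perfect square). To show equality we compute the minimal polynomial of γ. From γ = √178 + √118: γ^2 = 178 + 2√(21004) + 118 = 296 + 2√(21004), so γ^2 - 296 = 2√(21004); squaring, (γ^2 - 296)^2 = 4·21004, i.e. γ^4 - 592γ^2 + 87616 - 84016 = 0, i.e. γ^4 - 592γ^2 + 3600 = 0. So γ is a root of x^4 - 592x^2 + 3600. This polynomial is irreducible over Q: it has no rational root (each ±√178 ± √118 is irrational), and any factorization into two quadratics over Q would force √(21004) ∈ Q (pairing opposite roots) or √178, √118 ∈ Q (other pairings), all impossible. Hence [Q(γ):Q] = 4 = [Q(√178, √118):Q], so Q(γ) = Q(√178, √118).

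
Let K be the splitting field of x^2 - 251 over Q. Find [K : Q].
[K : Q] = 2

f(x) = x^2 - 251 factors as (x - √251)(x + √251). The splitting field is K = Q(√251). Since 251 is squarefree and > 1, it is not a perfect square, so x^2 - 251 is irreducible over Q and [Q(√251) : Q] = 2. Hence [K : Q] = 2.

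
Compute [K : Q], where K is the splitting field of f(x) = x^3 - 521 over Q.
[K : Q] = 6

The roots of x^3 - 521 are ∛521, ω∛521, ω^2∛521 where ω = e^(2πi/3) is a primitive cube root of unity, so K = Q(∛521, ω). Now [Q(∛521):Q] = 3 (since 521 is not a perfect cube, x^3 - 521 is irreducible) and [Q(ω):Q] = 2. Both 2 and 3 divide [K:Q], and [K:Q] ≤ 3·2 = 6, so [K:Q] = 6. (Equivalently: Q(∛521) ⊂ R but ω ∉ R, so [K : Q(∛521)] = 2.)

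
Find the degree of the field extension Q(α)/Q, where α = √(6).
[Q(α):Q] = 2

[Q(α):Q] equals the degree of the minimal polynomial of α. Here α^2 = 6 and x^2 - 6 is irreducible (d = 6 is squarefree, ≠ 1, hence not a square), so deg(m_α) = 2. Thus [Q(α):Q] = 2.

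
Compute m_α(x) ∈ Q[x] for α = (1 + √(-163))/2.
m_α(x) = x^2 - x + 41

From 2α - 1 = √(-163), squaring gives (2α - 1)^2 = -163, i.e. 4α^2 - 4α + 1 = -163, so α^2 - α + (1 + 163)/4 = 0. Since -163 ≡ 1 (mod 4), (1 + 163)/4 = 41 ∈ Z. The polynomial x^2 - x + 41 has discriminant 1 - 4·(41) = -163, which is not a perfect square in Q (d = -163 is squarefree and ≠ 1), so x^2 - x + 41 is irreducible over Q. It is the minimal polynomial of α.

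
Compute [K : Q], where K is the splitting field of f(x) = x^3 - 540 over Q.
[K : Q] = 6

The roots of x^3 - 540 are ∛540, ω∛540, ω^2∛540 where ω = e^(2πi/3) is a primitive cube root of unity, so K = Q(∛540, ω). Now [Q(∛540):Q] = 3 (since 540 is not a perfect cube, x^3 - 540 is irreducible) and [Q(ω):Q] = 2. Both 2 and 3 divide [K:Q], and [K:Q] ≤ 3·2 = 6, so [K:Q] = 6. (Equivalently: Q(∛540) ⊂ R but ω ∉ R, so [K : Q(∛540)] = 2.)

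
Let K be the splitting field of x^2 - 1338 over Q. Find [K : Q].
[K : Q] = 2

f(x) = x^2 - 1338 factors as (x - √1338)(x + √1338). The splitting field is K = Q(√1338). Since 1338 is squarefree and > 1, it is not a perfect square, so x^2 - 1338 is irreducible over Q and [Q(√1338) : Q] = 2. Hence [K : Q] = 2.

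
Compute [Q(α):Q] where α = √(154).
[Q(α):Q] = 2

[Q(α):Q] equals the degree of the minimal polynomial of α. Here α^2 = 154 and x^2 - 154 is irreducible (d = 154 is squarefree, ≠ 1, hence not a square), so deg(m_α) = 2. Thus [Q(α):Q] = 2.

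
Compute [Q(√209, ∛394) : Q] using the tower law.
[Q(√209, ∛394) : Q] = 6

Let L = Q(√209, ∛394). Since Q(√209) ⊂ L and [Q(√209):Q] = 2, the tower law gives 2 | [L:Q]. Likewise Q(∛394) ⊂ L with [Q(∛394):Q] = 3 (because 394 is not a perfect cube), so 3 | [L:Q]. As gcd(2,3) = 1, [L:Q] is divisible by 6. Conversely L is generated over Q by √209 and ∛394, so [L:Q] ≤ 2·3 = 6. Therefore [Q(√209, ∛394) : Q] = 6.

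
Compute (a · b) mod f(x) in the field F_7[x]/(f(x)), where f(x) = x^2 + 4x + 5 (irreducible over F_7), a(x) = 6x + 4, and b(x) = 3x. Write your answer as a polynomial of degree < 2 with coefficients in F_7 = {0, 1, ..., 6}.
a · b ≡ 3x + 1 (mod f(x))

Multiply in F_7[x]: a(x)·b(x) = (6x + 4)·(3x) = 4x^2 + 5x. This has degree ≥ 2, so divide by f(x) over F_7: 4x^2 + 5x = (4)·(x^2 + 4x + 5) + (3x + 1). Hence a·b ≡ 3x + 1 (mod f). (F_7[x]/(f) is a field with 7^2 = 49 elements since f is irreducible of degree 2.)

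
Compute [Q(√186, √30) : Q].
[Q(√186, √30) : Q] = 4

[Q(√186):Q] = 2 (min poly x^2 - 186, irreducible since 186 is squarefree > 1). For the top step, suppose √30 ∈ Q(√186), say √30 = c + d√186 with c, d ∈ Q. Squaring: 30 = c^2 + 186d^2 + 2cd√186. Since √186 ∉ Q this forces 2cd = 0. If d = 0 then √30 = c ∈ Q, contradicting 30 squarefree > 1. If c = 0 then 30 = 186d^2, so 186·30 = (186d)^2 is a perfect square in Q — but 186·30 = 5580 is not a perfect square (since 186 and 30 are distinct squarefree integers). Contradiction. Hence √30 ∉ Q(√186), so x^2 - 30 stays irreducible over Q(√186) and [Q(√186, √30) : Q(√186)] = 2. By the tower law, [Q(√186, √30) : Q] = 2 · 2 = 4.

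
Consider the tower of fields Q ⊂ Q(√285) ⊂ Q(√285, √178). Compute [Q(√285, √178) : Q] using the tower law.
[Q(√285, √178) : Q] = 4

[Q(√285):Q] = 2 (min poly x^2 - 285, irreducible since 285 is squarefree > 1). For the top step, suppose √178 ∈ Q(√285), say √178 = c + d√285 with c, d ∈ Q. Squaring: 178 = c^2 + 285d^2 + 2cd√285. Since √285 ∉ Q this forces 2cd = 0. If d = 0 then √178 = c ∈ Q, contradicting 178 squarefree > 1. If c = 0 then 178 = 285d^2, so 285·178 = (285d)^2 is a perfect square in Q — but 285·178 = 50730 is not a perfect square (since 285 and 178 are distinct squarefree integers). Contradiction. Hence √178 ∉ Q(√285), so x^2 - 178 stays irreducible over Q(√285) and [Q(√285, √178) : Q(√285)] = 2. By the tower law, [Q(√285, √178) : Q] = 2 · 2 = 4.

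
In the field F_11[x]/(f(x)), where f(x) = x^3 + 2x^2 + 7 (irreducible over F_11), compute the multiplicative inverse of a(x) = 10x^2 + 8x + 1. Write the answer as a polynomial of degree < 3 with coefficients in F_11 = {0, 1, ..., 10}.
a(x)^(-1) ≡ 6x^2 + 3x + 4 (mod f(x))

Since f is irreducible over F_11, F_11[x]/(f) is a field and a(x) ≠ 0 has an inverse. Apply the extended Euclidean algorithm to f(x) and a(x) in F_11[x]: f(x) = (10x + 1)·a(x) + (4x + 6);  a(x) = (8x + 1)·(4x + 6) + (6). The last nonzero remainder is the constant 6 = gcd(f, a) in F_11. Back-substituting through the division chain expresses 6 = s(x)·a(x) + t(x)·f(x) with s(x) ≡ 3x^2 + 7x + 2 (mod f), so (3x^2 + 7x + 2)·a(x) ≡ 6 (mod f). Multiplying by 6^(-1) ≡ 2 in F_11 gives a(x)^(-1) ≡ 2·(3x^2 + 7x + 2) ≡ 6x^2 + 3x + 4 (mod f). Check: (10x^2 + 8x + 1)·(6x^2 + 3x + 4) = 5x^4 + x^3 + 4x^2 + 2x + 4 ≡ 1 (mod x^3 + 2x^2 + 7).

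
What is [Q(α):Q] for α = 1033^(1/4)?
[Q(α):Q] = 4

α is a root of x^4 - 1033. By Eisenstein's criterion at the prime p = 1033 (which divides the constant term 1033 but p^2 = 1067089 does not, since 1033 is squarefree), x^4 - 1033 is irreducible over Q. Hence [Q(α):Q] = 4.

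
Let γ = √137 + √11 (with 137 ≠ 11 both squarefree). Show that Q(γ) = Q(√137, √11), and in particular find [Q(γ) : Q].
[Q(γ) : Q] = 4 (equivalently, Q(γ) = Q(√137, √11))

Obviously Q(γ) ⊆ Q(√137, √11), and [Q(√137, √11):Q] = 4 (since 137, 11 are distinct squarefree integers > 1 with 1507 not a perfect square). To show equality we compute the minimal polynomial of γ. From γ = √137 + √11: γ^2 = 137 + 2√(1507) + 11 = 148 + 2√(1507), so γ^2 - 148 = 2√(1507); squaring, (γ^2 - 148)^2 = 4·1507, i.e. γ^4 - 296γ^2 + 21904 - 6028 = 0, i.e. γ^4 - 296γ^2 + 15876 = 0. So γ is a root of x^4 - 296x^2 + 15876. This polynomial is irreducible over Q: it has no rational root (each ±√137 ± √11 is irrational), and any factorization into two quadratics over Q would force √(1507) ∈ Q (pairing opposite roots) or √137, √11 ∈ Q (other pairings), all impossible. Hence [Q(γ):Q] = 4 = [Q(√137, √11):Q], so Q(γ) = Q(√137, √11).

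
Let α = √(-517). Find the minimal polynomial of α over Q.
m_α(x) = x^2 + 517

α satisfies α^2 + 517 = 0, so x^2 + 517 annihilates α. Since d = -517 is squarefree and ≠ 1, it is not a perfect square in Q, so x^2 + 517 has no rational root and is therefore irreducible over Q (a degree-2 polynomial over a field is irreducible iff it has no root). Hence m_α(x) = x^2 + 517.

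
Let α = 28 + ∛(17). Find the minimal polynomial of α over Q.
m_α(x) = x^3 - 84x^2 + 2352x - 21969

Set β = α - 28 = ∛(17), so β^3 = 17. Then (α - 28)^3 - 17 = 0, i.e. α is a root of g(x) = (x - 28)^3 - 17 = x^3 - 84x^2 + 2352x - 21969. Since g(x) = h(x - 28) where h(x) = x^3 - 17, and h is irreducible over Q (because 17 is not a perfect cube, so h has no rational root, and a monic cubic with no rational root is irreducible), g is also irreducible (irreducibility is preserved under the substitution x → x - 28). Hence m_α(x) = x^3 - 84x^2 + 2352x - 21969.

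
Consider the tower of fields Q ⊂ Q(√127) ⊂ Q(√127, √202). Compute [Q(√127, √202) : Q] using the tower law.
[Q(√127, √202) : Q] = 4

[Q(√127):Q] = 2 (min poly x^2 - 127, irreducible since 127 is squarefree > 1). For the top step, suppose √202 ∈ Q(√127), say √202 = c + d√127 with c, d ∈ Q. Squaring: 202 = c^2 + 127d^2 + 2cd√127. Since √127 ∉ Q this forces 2cd = 0. If d = 0 then √202 = c ∈ Q, contradicting 202 squarefree > 1. If c = 0 then 202 = 127d^2, so 127·202 = (127d)^2 is a perfect square in Q — but 127·202 = 25654 is not a perfect square (since 127 and 202 are distinct squarefree integers). Contradiction. Hence √202 ∉ Q(√127), so x^2 - 202 stays irreducible over Q(√127) and [Q(√127, √202) : Q(√127)] = 2. By the tower law, [Q(√127, √202) : Q] = 2 · 2 = 4.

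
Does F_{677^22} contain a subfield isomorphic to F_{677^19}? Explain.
No: F_{677^19} is not a subfield of F_{677^22}

F_{p^m} embeds in F_{p^n} iff m | n. Here 19 ∤ 22 (since 22 = 1·19 + 3 with remainder 3 ≠ 0), so F_{677^19} is not a subfield of F_{677^22}. Equivalently: if it were, the tower law would give 19 = [F_{677^19}:F_677] dividing [F_{677^22}:F_677] = 22, contradiction.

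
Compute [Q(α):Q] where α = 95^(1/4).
[Q(α):Q] = 4

α is a root of x^4 - 95. By Eisenstein's criterion at the prime p = 5 (which divides the constant term 95 but p^2 = 25 does not, since 95 is squarefree), x^4 - 95 is irreducible over Q. Hence [Q(α):Q] = 4.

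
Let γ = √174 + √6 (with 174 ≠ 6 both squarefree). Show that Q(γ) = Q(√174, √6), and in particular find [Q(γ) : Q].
[Q(γ) : Q] = 4 (equivalently, Q(γ) = Q(√174, √6))

Obviously Q(γ) ⊆ Q(√174, √6), and [Q(√174, √6):Q] = 4 (since 174, 6 are distinct squarefree integers > 1 with 1044 not a perfect square). To show equality we compute the minimal polynomial of γ. From γ = √174 + √6: γ^2 = 174 + 2√(1044) + 6 = 180 + 2√(1044), so γ^2 - 180 = 2√(1044); squaring, (γ^2 - 180)^2 = 4·1044, i.e. γ^4 - 360γ^2 + 32400 - 4176 = 0, i.e. γ^4 - 360γ^2 + 28224 = 0. So γ is a root of x^4 - 360x^2 + 28224. This polynomial is irreducible over Q: it has no rational root (each ±√174 ± √6 is irrational), and any factorization into two quadratics over Q would force √(1044) ∈ Q (pairing opposite roots) or √174, √6 ∈ Q (other pairings), all impossible. Hence [Q(γ):Q] = 4 = [Q(√174, √6):Q], so Q(γ) = Q(√174, √6).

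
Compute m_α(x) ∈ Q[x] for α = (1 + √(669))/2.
m_α(x) = x^2 - x - 167

From 2α - 1 = √(669), squaring gives (2α - 1)^2 = 669, i.e. 4α^2 - 4α + 1 = 669, so α^2 - α + (1 - 669)/4 = 0. Since 669 ≡ 1 (mod 4), (1 - 669)/4 = -167 ∈ Z. The polynomial x^2 - x - 167 has discriminant 1 - 4·(-167) = 669, which is not a perfect square in Q (d = 669 is squarefree and ≠ 1), so x^2 - x - 167 is irreducible over Q. It is the minimal polynomial of α.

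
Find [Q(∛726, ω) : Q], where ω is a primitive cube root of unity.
[Q(∛726, ω) : Q] = 6

[Q(∛726):Q] = 3 (min poly x^3 - 726, irreducible since 726 is not a perfect cube). [Q(ω):Q] = 2 (min poly x^2 + x + 1). Since Q(∛726) ⊂ R and ω ∉ R, we have ω ∉ Q(∛726), so x^2 + x + 1 remains irreducible over Q(∛726) and [Q(∛726, ω) : Q(∛726)] = 2. By the tower law, [Q(∛726, ω) : Q] = 3 · 2 = 6. (In fact Q(∛726, ω) is the splitting field of x^3 - 726 over Q.)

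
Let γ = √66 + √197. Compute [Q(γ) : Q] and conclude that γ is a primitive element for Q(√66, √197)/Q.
[Q(γ) : Q] = 4 (equivalently, Q(γ) = Q(√66, √197))

Obviously Q(γ) ⊆ Q(√66, √197), and [Q(√66, √197):Q] = 4 (since 66, 197 are distinct squarefree integers > 1 with 13002 not a perfect square). To show equality we compute the minimal polynomial of γ. From γ = √66 + √197: γ^2 = 66 + 2√(13002) + 197 = 263 + 2√(13002), so γ^2 - 263 = 2√(13002); squaring, (γ^2 - 263)^2 = 4·13002, i.e. γ^4 - 526γ^2 + 69169 - 52008 = 0, i.e. γ^4 - 526γ^2 + 17161 = 0. So γ is a root of x^4 - 526x^2 + 17161. This polynomial is irreducible over Q: it has no rational root (each ±√66 ± √197 is irrational), and any factorization into two quadratics over Q would force √(13002) ∈ Q (pairing opposite roots) or √66, √197 ∈ Q (other pairings), all impossible. Hence [Q(γ):Q] = 4 = [Q(√66, √197):Q], so Q(γ) = Q(√66, √197).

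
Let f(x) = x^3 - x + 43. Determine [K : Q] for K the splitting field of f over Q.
[K : Q] = 6

By the rational root test, any rational root of the monic integer polynomial f(x) = x^3 - x + 43 must be an integer dividing the constant term 43, i.e. one of ±{1, 43}. Evaluating: f(1) = 43, f(-1) = 43, f(43) = 79507, f(-43) = -79421; none is 0, so f has no rational root and is therefore irreducible over Q (a cubic with no linear factor over a field is irreducible). For an irreducible cubic, the Galois group is A_3 or S_3 according as the discriminant disc(f) = -4a^3 - 27b^2 = -4·(-1)^3 - 27·(43)^2 = -49919 is or is not a square in Q. Here disc(f) = -49919 is not a perfect square in Q, so the Galois group of f over Q is not contained in A_3 and must be all of S_3. The splitting field has degree |S_3| = 6 over Q, so [K : Q] = 6.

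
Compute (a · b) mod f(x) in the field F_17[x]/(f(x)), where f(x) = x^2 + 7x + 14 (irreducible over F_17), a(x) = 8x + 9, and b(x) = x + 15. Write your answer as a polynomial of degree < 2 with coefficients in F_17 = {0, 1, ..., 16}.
a · b ≡ 5x + 6 (mod f(x))

Multiply in F_17[x]: a(x)·b(x) = (8x + 9)·(x + 15) = 8x^2 + 10x + 16. This has degree ≥ 2, so divide by f(x) over F_17: 8x^2 + 10x + 16 = (8)·(x^2 + 7x + 14) + (5x + 6). Hence a·b ≡ 5x + 6 (mod f). (F_17[x]/(f) is a field with 17^2 = 289 elements since f is irreducible of degree 2.)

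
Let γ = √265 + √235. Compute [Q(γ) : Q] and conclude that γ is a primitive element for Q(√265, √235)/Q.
[Q(γ) : Q] = 4 (equivalently, Q(γ) = Q(√265, √235))

Obviously Q(γ) ⊆ Q(√265, √235), and [Q(√265, √235):Q] = 4 (since 265, 235 are distinct squarefree integers > 1 with 62275 not a perfect square). To show equality we compute the minimal polynomial of γ. From γ = √265 + √235: γ^2 = 265 + 2√(62275) + 235 = 500 + 2√(62275), so γ^2 - 500 = 2√(62275); squaring, (γ^2 - 500)^2 = 4·62275, i.e. γ^4 - 1000γ^2 + 250000 - 249100 = 0, i.e. γ^4 - 1000γ^2 + 900 = 0. So γ is a root of x^4 - 1000x^2 + 900. This polynomial is irreducible over Q: it has no rational root (each ±√265 ± √235 is irrational), and any factorization into two quadratics over Q would force √(62275) ∈ Q (pairing opposite roots) or √265, √235 ∈ Q (other pairings), all impossible. Hence [Q(γ):Q] = 4 = [Q(√265, √235):Q], so Q(γ) = Q(√265, √235).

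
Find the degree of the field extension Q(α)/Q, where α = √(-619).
[Q(α):Q] = 2

[Q(α):Q] equals the degree of the minimal polynomial of α. Here α^2 = -619 and x^2 + 619 is irreducible (d = -619 is squarefree, ≠ 1, hence not a square), so deg(m_α) = 2. Thus [Q(α):Q] = 2.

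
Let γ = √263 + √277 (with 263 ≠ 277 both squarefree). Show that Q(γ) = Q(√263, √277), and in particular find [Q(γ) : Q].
[Q(γ) : Q] = 4 (equivalently, Q(γ) = Q(√263, √277))

Obviously Q(γ) ⊆ Q(√263, √277), and [Q(√263, √277):Q] = 4 (since 263, 277 are distinct squarefree integers > 1 with 72851 not a perfect square). To show equality we compute the minimal polynomial of γ. From γ = √263 + √277: γ^2 = 263 + 2√(72851) + 277 = 540 + 2√(72851), so γ^2 - 540 = 2√(72851); squaring, (γ^2 - 540)^2 = 4·72851, i.e. γ^4 - 1080γ^2 + 291600 - 291404 = 0, i.e. γ^4 - 1080γ^2 + 196 = 0. So γ is a root of x^4 - 1080x^2 + 196. This polynomial is irreducible over Q: it has no rational root (each ±√263 ± √277 is irrational), and any factorization into two quadratics over Q would force √(72851) ∈ Q (pairing opposite roots) or √263, √277 ∈ Q (other pairings), all impossible. Hence [Q(γ):Q] = 4 = [Q(√263, √277):Q], so Q(γ) = Q(√263, √277).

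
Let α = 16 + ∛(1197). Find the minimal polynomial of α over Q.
m_α(x) = x^3 - 48x^2 + 768x - 5293

Set β = α - 16 = ∛(1197), so β^3 = 1197. Then (α - 16)^3 - 1197 = 0, i.e. α is a root of g(x) = (x - 16)^3 - 1197 = x^3 - 48x^2 + 768x - 5293. Since g(x) = h(x - 16) where h(x) = x^3 - 1197, and h is irreducible over Q (because 1197 is not a perfect cube, so h has no rational root, and a monic cubic with no rational root is irreducible), g is also irreducible (irreducibility is preserved under the substitution x → x - 16). Hence m_α(x) = x^3 - 48x^2 + 768x - 5293.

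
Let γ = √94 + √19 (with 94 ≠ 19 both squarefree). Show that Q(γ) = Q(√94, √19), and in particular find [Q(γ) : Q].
[Q(γ) : Q] = 4 (equivalently, Q(γ) = Q(√94, √19))

Obviously Q(γ) ⊆ Q(√94, √19), and [Q(√94, √19):Q] = 4 (since 94, 19 are distinct squarefree integers > 1 with 1786 not a perfect square). To show equality we compute the minimal polynomial of γ. From γ = √94 + √19: γ^2 = 94 + 2√(1786) + 19 = 113 + 2√(1786), so γ^2 - 113 = 2√(1786); squaring, (γ^2 - 113)^2 = 4·1786, i.e. γ^4 - 226γ^2 + 12769 - 7144 = 0, i.e. γ^4 - 226γ^2 + 5625 = 0. So γ is a root of x^4 - 226x^2 + 5625. This polynomial is irreducible over Q: it has no rational root (each ±√94 ± √19 is irrational), and any factorization into two quadratics over Q would force √(1786) ∈ Q (pairing opposite roots) or √94, √19 ∈ Q (other pairings), all impossible. Hence [Q(γ):Q] = 4 = [Q(√94, √19):Q], so Q(γ) = Q(√94, √19).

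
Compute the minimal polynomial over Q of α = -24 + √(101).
m_α(x) = x^2 + 48x + 475

From α + 24 = √(101), squaring gives (α + 24)^2 = 101, i.e. α^2 + 48α + 576 = 101, so α^2 + 48α + 475 = 0. The discriminant of x^2 + 48x + 475 is (48)^2 - 4·(475) = 2304 - 1900 = 404, and 4·(101) is not a perfect square in Q since 101 is squarefree and ≠ 1. Hence x^2 + 48x + 475 is irreducible over Q and is the minimal polynomial of α.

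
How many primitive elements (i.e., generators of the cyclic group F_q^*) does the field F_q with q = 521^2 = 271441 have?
There are φ(271440) = 64512 primitive elements

F_q^* is cyclic of order q - 1 = 271440. A cyclic group of order m has exactly φ(m) generators. Here m = 271440 = 2^4 · 3^2 · 5 · 13 · 29, so the number of primitive elements is φ(271440) = 64512.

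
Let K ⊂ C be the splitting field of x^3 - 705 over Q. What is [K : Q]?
[K : Q] = 6

The roots of x^3 - 705 are ∛705, ω∛705, ω^2∛705 where ω = e^(2πi/3) is a primitive cube root of unity, so K = Q(∛705, ω). Now [Q(∛705):Q] = 3 (since 705 is not a perfect cube, x^3 - 705 is irreducible) and [Q(ω):Q] = 2. Both 2 and 3 divide [K:Q], and [K:Q] ≤ 3·2 = 6, so [K:Q] = 6. (Equivalently: Q(∛705) ⊂ R but ω ∉ R, so [K : Q(∛705)] = 2.)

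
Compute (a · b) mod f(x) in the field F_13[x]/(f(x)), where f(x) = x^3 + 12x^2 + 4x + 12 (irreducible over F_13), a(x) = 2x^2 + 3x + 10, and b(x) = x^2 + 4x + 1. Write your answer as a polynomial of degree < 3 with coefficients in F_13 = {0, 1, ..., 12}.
a · b ≡ 3x^2 + 6x + 10 (mod f(x))

Multiply in F_13[x]: a(x)·b(x) = (2x^2 + 3x + 10)·(x^2 + 4x + 1) = 2x^4 + 11x^3 + 11x^2 + 4x + 10. This has degree ≥ 3, so divide by f(x) over F_13: 2x^4 + 11x^3 + 11x^2 + 4x + 10 = (2x)·(x^3 + 12x^2 + 4x + 12) + (3x^2 + 6x + 10). Hence a·b ≡ 3x^2 + 6x + 10 (mod f). (F_13[x]/(f) is a field with 13^3 = 2197 elements since f is irreducible of degree 3.)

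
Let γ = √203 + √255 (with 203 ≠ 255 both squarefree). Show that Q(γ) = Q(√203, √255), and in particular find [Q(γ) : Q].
[Q(γ) : Q] = 4 (equivalently, Q(γ) = Q(√203, √255))

Obviously Q(γ) ⊆ Q(√203, √255), and [Q(√203, √255):Q] = 4 (since 203, 255 are distinct squarefree integers > 1 with 51765 not a perfect square). To show equality we compute the minimal polynomial of γ. From γ = √203 + √255: γ^2 = 203 + 2√(51765) + 255 = 458 + 2√(51765), so γ^2 - 458 = 2√(51765); squaring, (γ^2 - 458)^2 = 4·51765, i.e. γ^4 - 916γ^2 + 209764 - 207060 = 0, i.e. γ^4 - 916γ^2 + 2704 = 0. So γ is a root of x^4 - 916x^2 + 2704. This polynomial is irreducible over Q: it has no rational root (each ±√203 ± √255 is irrational), and any factorization into two quadratics over Q would force √(51765) ∈ Q (pairing opposite roots) or √203, √255 ∈ Q (other pairings), all impossible. Hence [Q(γ):Q] = 4 = [Q(√203, √255):Q], so Q(γ) = Q(√203, √255).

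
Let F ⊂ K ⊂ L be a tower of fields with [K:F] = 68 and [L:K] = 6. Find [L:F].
[L:F] = 408

The tower law says that for any tower of field extensions F ⊂ K ⊂ L with finite degrees, [L:F] = [L:K] · [K:F]. Here this gives [L:F] = 6 · 68 = 408.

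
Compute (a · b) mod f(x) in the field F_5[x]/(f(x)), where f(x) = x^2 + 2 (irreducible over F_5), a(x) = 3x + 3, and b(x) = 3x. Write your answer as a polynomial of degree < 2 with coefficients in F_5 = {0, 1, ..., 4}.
a · b ≡ 4x + 2 (mod f(x))

Multiply in F_5[x]: a(x)·b(x) = (3x + 3)·(3x) = 4x^2 + 4x. This has degree ≥ 2, so divide by f(x) over F_5: 4x^2 + 4x = (4)·(x^2 + 2) + (4x + 2). Hence a·b ≡ 4x + 2 (mod f). (F_5[x]/(f) is a field with 5^2 = 25 elements since f is irreducible of degree 2.)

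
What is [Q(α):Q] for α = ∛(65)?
[Q(α):Q] = 3

The minimal polynomial of α is x^3 - 65, irreducible over Q since 65 is not a perfect cube (so x^3 - 65 has no rational root). Hence [Q(α):Q] = deg(m_α) = 3.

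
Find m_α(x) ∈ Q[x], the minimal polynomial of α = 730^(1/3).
m_α(x) = x^3 - 730

α satisfies α^3 = 730, so x^3 - 730 annihilates α. By the rational root test, a rational root p/q (in lowest terms) of x^3 - 730 would satisfy p^3 = 730 q^3, forcing q = 1 and p^3 = 730; but 730 is not a perfect cube, contradiction. A monic cubic over Q with no rational root is irreducible (any nontrivial factorization would include a linear factor). Hence x^3 - 730 is the minimal polynomial of α, and in particular [Q(α):Q] = 3.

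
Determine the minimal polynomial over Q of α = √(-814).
m_α(x) = x^2 + 814

α satisfies α^2 + 814 = 0, so x^2 + 814 annihilates α. Since d = -814 is squarefree and ≠ 1, it is not a perfect square in Q, so x^2 + 814 has no rational root and is therefore irreducible over Q (a degree-2 polynomial over a field is irreducible iff it has no root). Hence m_α(x) = x^2 + 814.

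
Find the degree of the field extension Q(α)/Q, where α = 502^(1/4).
[Q(α):Q] = 4

α is a root of x^4 - 502. By Eisenstein's criterion at the prime p = 2 (which divides the constant term 502 but p^2 = 4 does not, since 502 is squarefree), x^4 - 502 is irreducible over Q. Hence [Q(α):Q] = 4.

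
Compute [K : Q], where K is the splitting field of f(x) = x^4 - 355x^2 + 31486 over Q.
[K : Q] = 4

Solving the quadratic in x^2: x^2 = (355 ± √(355^2 - 4·31486))/2 = (355 ± √81)/2 = (355 ± 9)/2, giving x^2 = 182 or x^2 = 173. So f(x) = (x^2 - 182)(x^2 - 173) and the roots of f are ±√182, ±√173. Hence the splitting field is K = Q(√182, √173). Since 182 and 173 are distinct squarefree integers > 1, their product 31486 is not a perfect square, so √173 ∉ Q(√182). By the tower law [K:Q] = [Q(√182,√173):Q(√182)] · [Q(√182):Q] = 2 · 2 = 4.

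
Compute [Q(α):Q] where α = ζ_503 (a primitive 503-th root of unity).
[Q(α):Q] = 502

The minimal polynomial of ζ_503 over Q is the 503-th cyclotomic polynomial Φ_503(x), which is irreducible over Q and has degree φ(503) = 502. Hence [Q(α):Q] = φ(503) = 502.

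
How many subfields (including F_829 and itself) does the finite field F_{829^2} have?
F_{829^2} has 2 subfields

The subfields of F_{p^n} are exactly the fields F_{p^d} for d | n (each is the fixed field of the unique index-d subgroup of Gal(F_{p^n}/F_p) ≅ Z/nZ). The divisors of n = 2 are {1, 2}, giving 2 subfields: F_{829^1}, F_{829^2}.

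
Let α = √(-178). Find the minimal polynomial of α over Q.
m_α(x) = x^2 + 178

α satisfies α^2 + 178 = 0, so x^2 + 178 annihilates α. Since d = -178 is squarefree and ≠ 1, it is not a perfect square in Q, so x^2 + 178 has no rational root and is therefore irreducible over Q (a degree-2 polynomial over a field is irreducible iff it has no root). Hence m_α(x) = x^2 + 178.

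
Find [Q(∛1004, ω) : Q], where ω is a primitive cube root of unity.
[Q(∛1004, ω) : Q] = 6

[Q(∛1004):Q] = 3 (min poly x^3 - 1004, irreducible since 1004 is not a perfect cube). [Q(ω):Q] = 2 (min poly x^2 + x + 1). Since Q(∛1004) ⊂ R and ω ∉ R, we have ω ∉ Q(∛1004), so x^2 + x + 1 remains irreducible over Q(∛1004) and [Q(∛1004, ω) : Q(∛1004)] = 2. By the tower law, [Q(∛1004, ω) : Q] = 3 · 2 = 6. (In fact Q(∛1004, ω) is the splitting field of x^3 - 1004 over Q.)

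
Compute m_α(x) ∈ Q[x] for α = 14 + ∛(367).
m_α(x) = x^3 - 42x^2 + 588x - 3111

Set β = α - 14 = ∛(367), so β^3 = 367. Then (α - 14)^3 - 367 = 0, i.e. α is a root of g(x) = (x - 14)^3 - 367 = x^3 - 42x^2 + 588x - 3111. Since g(x) = h(x - 14) where h(x) = x^3 - 367, and h is irreducible over Q (because 367 is not a perfect cube, so h has no rational root, and a monic cubic with no rational root is irreducible), g is also irreducible (irreducibility is preserved under the substitution x → x - 14). Hence m_α(x) = x^3 - 42x^2 + 588x - 3111.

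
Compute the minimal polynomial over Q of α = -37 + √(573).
m_α(x) = x^2 + 74x + 796

From α + 37 = √(573), squaring gives (α + 37)^2 = 573, i.e. α^2 + 74α + 1369 = 573, so α^2 + 74α + 796 = 0. The discriminant of x^2 + 74x + 796 is (74)^2 - 4·(796) = 5476 - 3184 = 2292, and 4·(573) is not a perfect square in Q since 573 is squarefree and ≠ 1. Hence x^2 + 74x + 796 is irreducible over Q and is the minimal polynomial of α.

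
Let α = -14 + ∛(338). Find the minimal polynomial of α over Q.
m_α(x) = x^3 + 42x^2 + 588x + 2406

Set β = α + 14 = ∛(338), so β^3 = 338. Then (α + 14)^3 - 338 = 0, i.e. α is a root of g(x) = (x + 14)^3 - 338 = x^3 + 42x^2 + 588x + 2406. Since g(x) = h(x + 14) where h(x) = x^3 - 338, and h is irreducible over Q (because 338 is not a perfect cube, so h has no rational root, and a monic cubic with no rational root is irreducible), g is also irreducible (irreducibility is preserved under the substitution x → x + 14). Hence m_α(x) = x^3 + 42x^2 + 588x + 2406.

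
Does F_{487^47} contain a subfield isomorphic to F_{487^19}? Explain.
No: F_{487^19} is not a subfield of F_{487^47}

F_{p^m} embeds in F_{p^n} iff m | n. Here 19 ∤ 47 (since 47 = 2·19 + 9 with remainder 9 ≠ 0), so F_{487^19} is not a subfield of F_{487^47}. Equivalently: if it were, the tower law would give 19 = [F_{487^19}:F_487] dividing [F_{487^47}:F_487] = 47, contradiction.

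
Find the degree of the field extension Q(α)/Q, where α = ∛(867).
[Q(α):Q] = 3

The minimal polynomial of α is x^3 - 867, irreducible over Q since 867 is not a perfect cube (so x^3 - 867 has no rational root). Hence [Q(α):Q] = deg(m_α) = 3.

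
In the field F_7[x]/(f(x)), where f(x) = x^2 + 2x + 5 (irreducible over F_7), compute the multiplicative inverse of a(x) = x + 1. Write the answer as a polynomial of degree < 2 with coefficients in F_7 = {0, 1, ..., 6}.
a(x)^(-1) ≡ 5x + 5 (mod f(x))

Since f is irreducible over F_7, F_7[x]/(f) is a field and a(x) ≠ 0 has an inverse. Apply the extended Euclidean algorithm to f(x) and a(x) in F_7[x]: f(x) = (x + 1)·a(x) + (4). The last nonzero remainder is the constant 4 = gcd(f, a) in F_7. Back-substituting through the division chain expresses 4 = s(x)·a(x) + t(x)·f(x) with s(x) ≡ 6x + 6 (mod f), so (6x + 6)·a(x) ≡ 4 (mod f). Multiplying by 4^(-1) ≡ 2 in F_7 gives a(x)^(-1) ≡ 2·(6x + 6) ≡ 5x + 5 (mod f). Check: (x + 1)·(5x + 5) = 5x^2 + 3x + 5 ≡ 1 (mod x^2 + 2x + 5).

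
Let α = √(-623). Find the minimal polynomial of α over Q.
m_α(x) = x^2 + 623

α satisfies α^2 + 623 = 0, so x^2 + 623 annihilates α. Since d = -623 is squarefree and ≠ 1, it is not a perfect square in Q, so x^2 + 623 has no rational root and is therefore irreducible over Q (a degree-2 polynomial over a field is irreducible iff it has no root). Hence m_α(x) = x^2 + 623.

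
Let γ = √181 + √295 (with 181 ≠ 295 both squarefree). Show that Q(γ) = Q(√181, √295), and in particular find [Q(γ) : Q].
[Q(γ) : Q] = 4 (equivalently, Q(γ) = Q(√181, √295))

Obviously Q(γ) ⊆ Q(√181, √295), and [Q(√181, √295):Q] = 4 (since 181, 295 are distinct squarefree integers > 1 with 53395 not a perfect square). To show equality we compute the minimal polynomial of γ. From γ = √181 + √295: γ^2 = 181 + 2√(53395) + 295 = 476 + 2√(53395), so γ^2 - 476 = 2√(53395); squaring, (γ^2 - 476)^2 = 4·53395, i.e. γ^4 - 952γ^2 + 226576 - 213580 = 0, i.e. γ^4 - 952γ^2 + 12996 = 0. So γ is a root of x^4 - 952x^2 + 12996. This polynomial is irreducible over Q: it has no rational root (each ±√181 ± √295 is irrational), and any factorization into two quadratics over Q would force √(53395) ∈ Q (pairing opposite roots) or √181, √295 ∈ Q (other pairings), all impossible. Hence [Q(γ):Q] = 4 = [Q(√181, √295):Q], so Q(γ) = Q(√181, √295).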